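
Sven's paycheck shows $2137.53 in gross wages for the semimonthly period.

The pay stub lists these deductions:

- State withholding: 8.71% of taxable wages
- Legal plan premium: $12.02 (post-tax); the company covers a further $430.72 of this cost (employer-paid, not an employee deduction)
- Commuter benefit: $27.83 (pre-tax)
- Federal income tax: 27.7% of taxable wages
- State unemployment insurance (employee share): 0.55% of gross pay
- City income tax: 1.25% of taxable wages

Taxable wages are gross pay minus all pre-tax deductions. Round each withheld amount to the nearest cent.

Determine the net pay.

$1291.41

Commuter benefit: $27.83
Taxable wages = $2137.53 − $27.83 = $2109.70
Federal income tax: $2109.70 × 0.277 = $584.39
City income tax: $2109.70 × 0.0125 = $26.37
State withholding: $2109.70 × 0.0871 = $183.75
State unemployment insurance (employee share): $2137.53 × 0.0055 = $11.76
Legal plan premium: $12.02
(Employer's $430.72 toward legal plan premium is not withheld from the employee.)
Total deductions = $27.83 + $584.39 + $26.37 + $183.75 + $11.76 + $12.02 = $846.12
Net pay = $2137.53 − $846.12 = $1291.41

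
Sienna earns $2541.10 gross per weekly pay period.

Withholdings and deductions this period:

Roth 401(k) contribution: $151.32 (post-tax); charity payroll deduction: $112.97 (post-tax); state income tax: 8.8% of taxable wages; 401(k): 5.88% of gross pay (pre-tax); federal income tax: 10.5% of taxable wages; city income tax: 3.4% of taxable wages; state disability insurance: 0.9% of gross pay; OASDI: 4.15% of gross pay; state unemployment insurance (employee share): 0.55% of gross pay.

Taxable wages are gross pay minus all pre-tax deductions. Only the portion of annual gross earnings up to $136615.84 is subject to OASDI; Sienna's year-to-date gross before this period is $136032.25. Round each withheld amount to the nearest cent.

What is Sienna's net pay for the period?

401(k): $2541.10 × 0.0588 = $149.42
Taxable wages = $2541.10 − $149.42 = $2391.68
State income tax: $2391.68 × 0.088 = $210.47
City income tax: $2391.68 × 0.034 = $81.32
Federal income tax: $2391.68 × 0.105 = $251.13
OASDI: only $136615.84 − $136032.25 = $583.59 of this check is subject → $583.59 × 0.0415 = $24.22
State unemployment insurance (employee share): $2541.10 × 0.0055 = $13.98
State disability insurance: $2541.10 × 0.009 = $22.87
Roth 401(k) contribution: $151.32
Charity payroll deduction: $112.97
Total deductions = $149.42 + $210.47 + $81.32 + $251.13 + $24.22 + $13.98 + $22.87 + $151.32 + $112.97 = $1017.70
Net pay = $2541.10 − $1017.70 = $1523.40

$1523.40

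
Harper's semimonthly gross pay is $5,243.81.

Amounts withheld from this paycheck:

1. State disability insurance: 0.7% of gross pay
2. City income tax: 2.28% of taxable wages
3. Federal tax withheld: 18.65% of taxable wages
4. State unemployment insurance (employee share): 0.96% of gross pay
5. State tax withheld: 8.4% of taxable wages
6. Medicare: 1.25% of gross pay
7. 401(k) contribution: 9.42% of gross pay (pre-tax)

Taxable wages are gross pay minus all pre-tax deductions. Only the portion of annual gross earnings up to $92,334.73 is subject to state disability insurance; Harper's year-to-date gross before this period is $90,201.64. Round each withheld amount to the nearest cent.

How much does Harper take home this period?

401(k) contribution: $5,243.81 × 0.0942 = $493.97
Taxable wages = $5,243.81 − $493.97 = $4,749.84
State tax withheld: $4,749.84 × 0.084 = $398.99
City income tax: $4,749.84 × 0.0228 = $108.30
Federal tax withheld: $4,749.84 × 0.1865 = $885.85
Medicare: $5,243.81 × 0.0125 = $65.55
State disability insurance: only $92,334.73 − $90,201.64 = $2,133.09 of this check is subject → $2,133.09 × 0.007 = $14.93
State unemployment insurance (employee share): $5,243.81 × 0.0096 = $50.34
Total deductions = $493.97 + $398.99 + $108.30 + $885.85 + $65.55 + $14.93 + $50.34 = $2,017.93
Net pay = $5,243.81 − $2,017.93 = $3,225.88

$3,225.88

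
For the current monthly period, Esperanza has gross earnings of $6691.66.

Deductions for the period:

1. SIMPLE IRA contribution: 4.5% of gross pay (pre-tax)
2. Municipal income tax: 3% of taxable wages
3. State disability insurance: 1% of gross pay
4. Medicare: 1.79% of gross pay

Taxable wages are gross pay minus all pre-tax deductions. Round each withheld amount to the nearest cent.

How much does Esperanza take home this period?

SIMPLE IRA contribution: $6691.66 × 0.045 = $301.12
Taxable wages = $6691.66 − $301.12 = $6390.54
Municipal income tax: $6390.54 × 0.03 = $191.72
Medicare: $6691.66 × 0.0179 = $119.78
State disability insurance: $6691.66 × 0.01 = $66.92
Total deductions = $301.12 + $191.72 + $119.78 + $66.92 = $679.54
Net pay = $6691.66 − $679.54 = $6012.12

$6012.12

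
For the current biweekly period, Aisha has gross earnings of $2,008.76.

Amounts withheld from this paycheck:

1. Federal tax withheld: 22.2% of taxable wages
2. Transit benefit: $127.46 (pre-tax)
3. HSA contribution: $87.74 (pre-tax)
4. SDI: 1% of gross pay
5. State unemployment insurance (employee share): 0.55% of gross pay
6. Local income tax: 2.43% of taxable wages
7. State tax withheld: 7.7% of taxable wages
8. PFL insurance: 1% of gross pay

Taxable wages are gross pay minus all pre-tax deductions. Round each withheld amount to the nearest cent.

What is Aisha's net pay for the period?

$1,162.48

Transit benefit: $127.46
HSA contribution: $87.74
Pre-tax total = $127.46 + $87.74 = $215.20
Taxable wages = $2,008.76 − $215.20 = $1,793.56
State tax withheld: $1,793.56 × 0.077 = $138.10
Federal tax withheld: $1,793.56 × 0.222 = $398.17
Local income tax: $1,793.56 × 0.0243 = $43.58
State unemployment insurance (employee share): $2,008.76 × 0.0055 = $11.05
SDI: $2,008.76 × 0.01 = $20.09
PFL insurance: $2,008.76 × 0.01 = $20.09
Total deductions = $127.46 + $87.74 + $138.10 + $398.17 + $43.58 + $11.05 + $20.09 + $20.09 = $846.28
Net pay = $2,008.76 − $846.28 = $1,162.48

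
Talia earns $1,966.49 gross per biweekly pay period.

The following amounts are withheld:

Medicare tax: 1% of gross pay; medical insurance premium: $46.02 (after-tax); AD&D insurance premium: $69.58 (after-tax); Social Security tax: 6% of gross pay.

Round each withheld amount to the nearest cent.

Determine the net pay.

Medicare tax: $1,966.49 × 0.01 = $19.66
Social Security tax: $1,966.49 × 0.06 = $117.99
Medical insurance premium: $46.02
AD&D insurance premium: $69.58
Total deductions = $19.66 + $117.99 + $46.02 + $69.58 = $253.25
Net pay = $1,966.49 − $253.25 = $1,713.24

$1,713.24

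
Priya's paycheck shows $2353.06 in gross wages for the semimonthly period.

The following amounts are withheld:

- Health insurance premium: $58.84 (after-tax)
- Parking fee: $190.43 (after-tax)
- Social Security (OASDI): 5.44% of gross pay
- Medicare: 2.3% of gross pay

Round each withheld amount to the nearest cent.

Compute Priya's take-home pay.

$1921.66

Social Security (OASDI): $2353.06 × 0.0544 = $128.01
Medicare: $2353.06 × 0.023 = $54.12
Health insurance premium: $58.84
Parking fee: $190.43
Total deductions = $128.01 + $54.12 + $58.84 + $190.43 = $431.40
Net pay = $2353.06 − $431.40 = $1921.66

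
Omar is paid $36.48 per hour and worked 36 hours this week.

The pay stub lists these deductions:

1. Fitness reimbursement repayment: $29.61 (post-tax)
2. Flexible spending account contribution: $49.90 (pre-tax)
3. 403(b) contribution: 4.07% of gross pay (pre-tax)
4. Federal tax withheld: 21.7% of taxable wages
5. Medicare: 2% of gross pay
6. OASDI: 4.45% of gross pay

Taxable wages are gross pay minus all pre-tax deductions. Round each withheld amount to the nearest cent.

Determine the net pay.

Gross pay: 36 × $36.48 = $1313.28
403(b) contribution: $1313.28 × 0.0407 = $53.45
Flexible spending account contribution: $49.90
Pre-tax total = $53.45 + $49.90 = $103.35
Taxable wages = $1313.28 − $103.35 = $1209.93
Federal tax withheld: $1209.93 × 0.217 = $262.55
Medicare: $1313.28 × 0.02 = $26.27
OASDI: $1313.28 × 0.0445 = $58.44
Fitness reimbursement repayment: $29.61
Total deductions = $53.45 + $49.90 + $262.55 + $26.27 + $58.44 + $29.61 = $480.22
Net pay = $1313.28 − $480.22 = $833.06

$833.06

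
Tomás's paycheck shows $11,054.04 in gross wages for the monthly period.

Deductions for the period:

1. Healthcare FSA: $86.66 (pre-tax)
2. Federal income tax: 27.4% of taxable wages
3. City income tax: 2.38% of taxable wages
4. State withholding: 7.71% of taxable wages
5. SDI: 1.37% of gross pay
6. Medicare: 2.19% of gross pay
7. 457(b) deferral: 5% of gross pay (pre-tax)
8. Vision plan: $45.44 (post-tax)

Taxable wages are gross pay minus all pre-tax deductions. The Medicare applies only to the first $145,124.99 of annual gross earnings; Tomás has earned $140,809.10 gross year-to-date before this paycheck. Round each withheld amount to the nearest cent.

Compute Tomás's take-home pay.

$6,218.82

457(b) deferral: $11,054.04 × 0.05 = $552.70
Healthcare FSA: $86.66
Pre-tax total = $552.70 + $86.66 = $639.36
Taxable wages = $11,054.04 − $639.36 = $10,414.68
Federal income tax: $10,414.68 × 0.274 = $2,853.62
State withholding: $10,414.68 × 0.0771 = $802.97
City income tax: $10,414.68 × 0.0238 = $247.87
SDI: $11,054.04 × 0.0137 = $151.44
Medicare: only $145,124.99 − $140,809.10 = $4,315.89 of this check is subject → $4,315.89 × 0.0219 = $94.52
Vision plan: $45.44
Total deductions = $552.70 + $86.66 + $2,853.62 + $802.97 + $247.87 + $151.44 + $94.52 + $45.44 = $4,835.22
Net pay = $11,054.04 − $4,835.22 = $6,218.82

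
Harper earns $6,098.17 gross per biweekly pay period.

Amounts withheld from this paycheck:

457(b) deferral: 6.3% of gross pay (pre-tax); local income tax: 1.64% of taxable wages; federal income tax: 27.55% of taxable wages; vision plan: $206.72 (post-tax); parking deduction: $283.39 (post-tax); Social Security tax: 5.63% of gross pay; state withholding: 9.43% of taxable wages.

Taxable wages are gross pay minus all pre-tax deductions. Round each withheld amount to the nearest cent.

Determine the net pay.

$2,673.81

457(b) deferral: $6,098.17 × 0.063 = $384.18
Taxable wages = $6,098.17 − $384.18 = $5,713.99
Federal income tax: $5,713.99 × 0.2755 = $1,574.20
State withholding: $5,713.99 × 0.0943 = $538.83
Local income tax: $5,713.99 × 0.0164 = $93.71
Social Security tax: $6,098.17 × 0.0563 = $343.33
Vision plan: $206.72
Parking deduction: $283.39
Total deductions = $384.18 + $1,574.20 + $538.83 + $93.71 + $343.33 + $206.72 + $283.39 = $3,424.36
Net pay = $6,098.17 − $3,424.36 = $2,673.81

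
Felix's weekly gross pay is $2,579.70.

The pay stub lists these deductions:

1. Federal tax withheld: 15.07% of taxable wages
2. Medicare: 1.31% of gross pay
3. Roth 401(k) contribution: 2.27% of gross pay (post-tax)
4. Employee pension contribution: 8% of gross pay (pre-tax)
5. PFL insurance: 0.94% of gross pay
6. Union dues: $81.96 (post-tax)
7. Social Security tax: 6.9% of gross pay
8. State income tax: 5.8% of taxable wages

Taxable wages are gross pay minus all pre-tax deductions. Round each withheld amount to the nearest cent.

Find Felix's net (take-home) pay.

$1,501.45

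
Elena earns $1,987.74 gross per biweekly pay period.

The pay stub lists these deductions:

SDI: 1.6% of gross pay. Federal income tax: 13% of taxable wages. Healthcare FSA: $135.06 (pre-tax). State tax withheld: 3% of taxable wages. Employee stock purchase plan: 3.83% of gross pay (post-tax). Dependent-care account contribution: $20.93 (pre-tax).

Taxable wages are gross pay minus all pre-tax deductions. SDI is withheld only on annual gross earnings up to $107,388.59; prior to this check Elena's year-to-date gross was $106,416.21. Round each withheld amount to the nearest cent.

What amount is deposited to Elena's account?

$1,446.98

Healthcare FSA: $135.06
Dependent-care account contribution: $20.93
Pre-tax total = $135.06 + $20.93 = $155.99
Taxable wages = $1,987.74 − $155.99 = $1,831.75
Federal income tax: $1,831.75 × 0.13 = $238.13
State tax withheld: $1,831.75 × 0.03 = $54.95
SDI: only $107,388.59 − $106,416.21 = $972.38 of this check is subject → $972.38 × 0.016 = $15.56
Employee stock purchase plan: $1,987.74 × 0.0383 = $76.13
Total deductions = $135.06 + $20.93 + $238.13 + $54.95 + $15.56 + $76.13 = $540.76
Net pay = $1,987.74 − $540.76 = $1,446.98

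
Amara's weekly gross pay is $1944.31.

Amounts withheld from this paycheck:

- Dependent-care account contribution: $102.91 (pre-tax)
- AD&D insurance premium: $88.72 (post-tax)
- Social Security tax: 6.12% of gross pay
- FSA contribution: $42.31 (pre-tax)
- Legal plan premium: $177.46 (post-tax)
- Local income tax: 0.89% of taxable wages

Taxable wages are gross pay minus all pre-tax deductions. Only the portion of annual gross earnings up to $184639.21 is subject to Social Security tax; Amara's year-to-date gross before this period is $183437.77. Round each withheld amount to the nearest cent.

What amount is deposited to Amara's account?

$1443.37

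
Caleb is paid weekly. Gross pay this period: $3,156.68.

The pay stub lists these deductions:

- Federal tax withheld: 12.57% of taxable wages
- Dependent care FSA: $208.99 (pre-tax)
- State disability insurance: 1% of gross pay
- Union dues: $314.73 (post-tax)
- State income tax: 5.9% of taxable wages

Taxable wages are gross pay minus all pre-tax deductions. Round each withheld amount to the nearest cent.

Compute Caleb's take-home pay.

$2,056.96

Dependent care FSA: $208.99
Taxable wages = $3,156.68 − $208.99 = $2,947.69
Federal tax withheld: $2,947.69 × 0.1257 = $370.52
State income tax: $2,947.69 × 0.059 = $173.91
State disability insurance: $3,156.68 × 0.01 = $31.57
Union dues: $314.73
Total deductions = $208.99 + $370.52 + $173.91 + $31.57 + $314.73 = $1,099.72
Net pay = $3,156.68 − $1,099.72 = $2,056.96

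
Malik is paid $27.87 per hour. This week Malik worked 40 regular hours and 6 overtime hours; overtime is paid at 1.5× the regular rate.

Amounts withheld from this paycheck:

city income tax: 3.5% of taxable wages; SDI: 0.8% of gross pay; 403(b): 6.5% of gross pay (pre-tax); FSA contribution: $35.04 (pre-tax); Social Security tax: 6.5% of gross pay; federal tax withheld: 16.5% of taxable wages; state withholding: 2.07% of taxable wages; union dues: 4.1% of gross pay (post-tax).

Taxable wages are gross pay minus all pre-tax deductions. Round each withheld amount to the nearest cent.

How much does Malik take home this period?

Regular pay: 40 × $27.87 = $1114.80
Overtime pay: 6 × $27.87 × 1.5 = $250.83
Gross pay = $1114.80 + $250.83 = $1365.63
FSA contribution: $35.04
403(b): $1365.63 × 0.065 = $88.77
Pre-tax total = $35.04 + $88.77 = $123.81
Taxable wages = $1365.63 − $123.81 = $1241.82
Federal tax withheld: $1241.82 × 0.165 = $204.90
State withholding: $1241.82 × 0.0207 = $25.71
City income tax: $1241.82 × 0.035 = $43.46
Social Security tax: $1365.63 × 0.065 = $88.77
SDI: $1365.63 × 0.008 = $10.93
Union dues: $1365.63 × 0.041 = $55.99
Total deductions = $35.04 + $88.77 + $204.90 + $25.71 + $43.46 + $88.77 + $10.93 + $55.99 = $553.57
Net pay = $1365.63 − $553.57 = $812.06

$812.06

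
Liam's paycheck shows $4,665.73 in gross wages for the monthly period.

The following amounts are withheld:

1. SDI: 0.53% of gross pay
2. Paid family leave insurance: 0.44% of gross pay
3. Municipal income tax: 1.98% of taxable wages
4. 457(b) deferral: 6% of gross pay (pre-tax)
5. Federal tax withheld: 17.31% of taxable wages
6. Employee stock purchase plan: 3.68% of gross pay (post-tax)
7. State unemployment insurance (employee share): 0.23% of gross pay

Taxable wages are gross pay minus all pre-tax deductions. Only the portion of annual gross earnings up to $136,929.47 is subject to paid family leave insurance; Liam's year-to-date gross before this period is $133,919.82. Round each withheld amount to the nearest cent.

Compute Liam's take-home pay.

$3,319.37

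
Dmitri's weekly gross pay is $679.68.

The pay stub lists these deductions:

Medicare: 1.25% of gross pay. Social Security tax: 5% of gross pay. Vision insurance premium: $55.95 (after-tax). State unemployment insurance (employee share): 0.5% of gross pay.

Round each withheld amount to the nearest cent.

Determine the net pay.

$577.85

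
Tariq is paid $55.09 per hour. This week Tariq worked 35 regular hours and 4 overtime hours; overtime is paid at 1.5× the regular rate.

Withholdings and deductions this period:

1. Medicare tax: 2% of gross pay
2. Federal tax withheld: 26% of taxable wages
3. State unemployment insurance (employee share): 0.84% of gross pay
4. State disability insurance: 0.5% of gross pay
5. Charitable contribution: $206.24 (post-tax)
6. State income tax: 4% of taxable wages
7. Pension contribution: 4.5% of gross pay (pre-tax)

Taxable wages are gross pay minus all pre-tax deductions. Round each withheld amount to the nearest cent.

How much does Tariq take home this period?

$1228.27

Regular pay: 35 × $55.09 = $1928.15
Overtime pay: 4 × $55.09 × 1.5 = $330.54
Gross pay = $1928.15 + $330.54 = $2258.69
Pension contribution: $2258.69 × 0.045 = $101.64
Taxable wages = $2258.69 − $101.64 = $2157.05
State income tax: $2157.05 × 0.04 = $86.28
Federal tax withheld: $2157.05 × 0.26 = $560.83
State disability insurance: $2258.69 × 0.005 = $11.29
Medicare tax: $2258.69 × 0.02 = $45.17
State unemployment insurance (employee share): $2258.69 × 0.0084 = $18.97
Charitable contribution: $206.24
Total deductions = $101.64 + $86.28 + $560.83 + $11.29 + $45.17 + $18.97 + $206.24 = $1030.42
Net pay = $2258.69 − $1030.42 = $1228.27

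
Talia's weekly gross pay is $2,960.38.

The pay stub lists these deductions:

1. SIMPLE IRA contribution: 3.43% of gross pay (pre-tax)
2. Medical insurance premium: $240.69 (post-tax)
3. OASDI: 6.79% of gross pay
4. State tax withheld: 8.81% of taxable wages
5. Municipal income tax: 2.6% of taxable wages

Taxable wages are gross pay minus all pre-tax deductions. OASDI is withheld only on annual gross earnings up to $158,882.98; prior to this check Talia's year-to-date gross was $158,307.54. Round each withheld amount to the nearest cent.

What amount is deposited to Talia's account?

$2,252.89

SIMPLE IRA contribution: $2,960.38 × 0.0343 = $101.54
Taxable wages = $2,960.38 − $101.54 = $2,858.84
Municipal income tax: $2,858.84 × 0.026 = $74.33
State tax withheld: $2,858.84 × 0.0881 = $251.86
OASDI: only $158,882.98 − $158,307.54 = $575.44 of this check is subject → $575.44 × 0.0679 = $39.07
Medical insurance premium: $240.69
Total deductions = $101.54 + $74.33 + $251.86 + $39.07 + $240.69 = $707.49
Net pay = $2,960.38 − $707.49 = $2,252.89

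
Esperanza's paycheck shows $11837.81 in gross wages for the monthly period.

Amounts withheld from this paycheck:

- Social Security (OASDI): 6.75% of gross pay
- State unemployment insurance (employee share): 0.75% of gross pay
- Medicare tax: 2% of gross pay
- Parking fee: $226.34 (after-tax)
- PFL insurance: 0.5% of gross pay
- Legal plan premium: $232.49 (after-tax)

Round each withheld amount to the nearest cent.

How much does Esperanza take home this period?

State unemployment insurance (employee share): $11837.81 × 0.0075 = $88.78
Medicare tax: $11837.81 × 0.02 = $236.76
PFL insurance: $11837.81 × 0.005 = $59.19
Social Security (OASDI): $11837.81 × 0.0675 = $799.05
Legal plan premium: $232.49
Parking fee: $226.34
Total deductions = $88.78 + $236.76 + $59.19 + $799.05 + $232.49 + $226.34 = $1642.61
Net pay = $11837.81 − $1642.61 = $10195.20

$10195.20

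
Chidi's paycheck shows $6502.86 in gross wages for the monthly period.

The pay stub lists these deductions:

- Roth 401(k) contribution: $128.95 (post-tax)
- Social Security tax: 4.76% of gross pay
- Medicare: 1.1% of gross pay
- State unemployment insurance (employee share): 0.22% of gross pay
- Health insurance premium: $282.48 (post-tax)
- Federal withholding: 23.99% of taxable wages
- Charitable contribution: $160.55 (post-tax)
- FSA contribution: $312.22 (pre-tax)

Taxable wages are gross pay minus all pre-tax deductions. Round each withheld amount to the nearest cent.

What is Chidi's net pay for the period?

FSA contribution: $312.22
Taxable wages = $6502.86 − $312.22 = $6190.64
Federal withholding: $6190.64 × 0.2399 = $1485.13
Medicare: $6502.86 × 0.011 = $71.53
State unemployment insurance (employee share): $6502.86 × 0.0022 = $14.31
Social Security tax: $6502.86 × 0.0476 = $309.54
Charitable contribution: $160.55
Health insurance premium: $282.48
Roth 401(k) contribution: $128.95
Total deductions = $312.22 + $1485.13 + $71.53 + $14.31 + $309.54 + $160.55 + $282.48 + $128.95 = $2764.71
Net pay = $6502.86 − $2764.71 = $3738.15

$3738.15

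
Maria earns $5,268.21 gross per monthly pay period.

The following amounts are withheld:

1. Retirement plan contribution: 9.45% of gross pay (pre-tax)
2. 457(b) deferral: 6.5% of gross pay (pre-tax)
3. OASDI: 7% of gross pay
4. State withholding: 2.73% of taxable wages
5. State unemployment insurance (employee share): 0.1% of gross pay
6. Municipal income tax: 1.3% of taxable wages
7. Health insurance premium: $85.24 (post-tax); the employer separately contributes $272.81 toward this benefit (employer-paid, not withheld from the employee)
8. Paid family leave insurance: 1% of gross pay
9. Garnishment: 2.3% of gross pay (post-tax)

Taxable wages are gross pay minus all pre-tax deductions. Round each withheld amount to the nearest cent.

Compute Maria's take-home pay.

$3,616.36

Retirement plan contribution: $5,268.21 × 0.0945 = $497.85
457(b) deferral: $5,268.21 × 0.065 = $342.43
Pre-tax total = $497.85 + $342.43 = $840.28
Taxable wages = $5,268.21 − $840.28 = $4,427.93
State withholding: $4,427.93 × 0.0273 = $120.88
Municipal income tax: $4,427.93 × 0.013 = $57.56
OASDI: $5,268.21 × 0.07 = $368.77
Paid family leave insurance: $5,268.21 × 0.01 = $52.68
State unemployment insurance (employee share): $5,268.21 × 0.001 = $5.27
Garnishment: $5,268.21 × 0.023 = $121.17
Health insurance premium: $85.24
(Employer's $272.81 toward health insurance premium is not withheld from the employee.)
Total deductions = $497.85 + $342.43 + $120.88 + $57.56 + $368.77 + $52.68 + $5.27 + $121.17 + $85.24 = $1,651.85
Net pay = $5,268.21 − $1,651.85 = $3,616.36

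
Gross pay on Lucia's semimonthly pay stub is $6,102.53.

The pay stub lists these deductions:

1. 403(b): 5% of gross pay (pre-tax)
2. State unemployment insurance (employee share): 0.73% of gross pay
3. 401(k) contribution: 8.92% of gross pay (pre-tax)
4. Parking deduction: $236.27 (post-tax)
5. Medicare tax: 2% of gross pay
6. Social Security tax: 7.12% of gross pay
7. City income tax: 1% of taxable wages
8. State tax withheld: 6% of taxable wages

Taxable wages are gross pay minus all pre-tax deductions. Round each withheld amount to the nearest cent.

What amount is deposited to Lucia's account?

401(k) contribution: $6,102.53 × 0.0892 = $544.35
403(b): $6,102.53 × 0.05 = $305.13
Pre-tax total = $544.35 + $305.13 = $849.48
Taxable wages = $6,102.53 − $849.48 = $5,253.05
State tax withheld: $5,253.05 × 0.06 = $315.18
City income tax: $5,253.05 × 0.01 = $52.53
Social Security tax: $6,102.53 × 0.0712 = $434.50
Medicare tax: $6,102.53 × 0.02 = $122.05
State unemployment insurance (employee share): $6,102.53 × 0.0073 = $44.55
Parking deduction: $236.27
Total deductions = $544.35 + $305.13 + $315.18 + $52.53 + $434.50 + $122.05 + $44.55 + $236.27 = $2,054.56
Net pay = $6,102.53 − $2,054.56 = $4,047.97

$4,047.97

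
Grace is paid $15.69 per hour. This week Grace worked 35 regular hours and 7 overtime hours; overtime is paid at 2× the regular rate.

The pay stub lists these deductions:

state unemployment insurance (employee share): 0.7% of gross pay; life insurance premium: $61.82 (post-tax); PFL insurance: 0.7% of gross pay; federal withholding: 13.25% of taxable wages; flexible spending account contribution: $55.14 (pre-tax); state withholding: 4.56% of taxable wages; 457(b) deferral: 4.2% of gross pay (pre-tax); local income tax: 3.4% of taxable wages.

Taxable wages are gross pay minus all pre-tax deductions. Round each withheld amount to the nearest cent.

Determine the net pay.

$464.28

Regular pay: 35 × $15.69 = $549.15
Overtime pay: 7 × $15.69 × 2 = $219.66
Gross pay = $549.15 + $219.66 = $768.81
Flexible spending account contribution: $55.14
457(b) deferral: $768.81 × 0.042 = $32.29
Pre-tax total = $55.14 + $32.29 = $87.43
Taxable wages = $768.81 − $87.43 = $681.38
Local income tax: $681.38 × 0.034 = $23.17
State withholding: $681.38 × 0.0456 = $31.07
Federal withholding: $681.38 × 0.1325 = $90.28
PFL insurance: $768.81 × 0.007 = $5.38
State unemployment insurance (employee share): $768.81 × 0.007 = $5.38
Life insurance premium: $61.82
Total deductions = $55.14 + $32.29 + $23.17 + $31.07 + $90.28 + $5.38 + $5.38 + $61.82 = $304.53
Net pay = $768.81 − $304.53 = $464.28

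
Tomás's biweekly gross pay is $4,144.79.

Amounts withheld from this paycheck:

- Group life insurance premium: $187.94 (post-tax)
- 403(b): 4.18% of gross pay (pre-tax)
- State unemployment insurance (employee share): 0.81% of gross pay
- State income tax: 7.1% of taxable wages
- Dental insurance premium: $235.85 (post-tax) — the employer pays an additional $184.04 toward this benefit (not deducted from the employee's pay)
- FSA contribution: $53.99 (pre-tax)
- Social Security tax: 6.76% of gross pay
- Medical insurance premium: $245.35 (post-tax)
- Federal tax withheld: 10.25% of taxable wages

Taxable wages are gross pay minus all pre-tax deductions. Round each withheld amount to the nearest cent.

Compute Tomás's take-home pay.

$2,254.95

403(b): $4,144.79 × 0.0418 = $173.25
FSA contribution: $53.99
Pre-tax total = $173.25 + $53.99 = $227.24
Taxable wages = $4,144.79 − $227.24 = $3,917.55
State income tax: $3,917.55 × 0.071 = $278.15
Federal tax withheld: $3,917.55 × 0.1025 = $401.55
Social Security tax: $4,144.79 × 0.0676 = $280.19
State unemployment insurance (employee share): $4,144.79 × 0.0081 = $33.57
Dental insurance premium: $235.85
Medical insurance premium: $245.35
Group life insurance premium: $187.94
(Employer's $184.04 toward dental insurance premium is not withheld from the employee.)
Total deductions = $173.25 + $53.99 + $278.15 + $401.55 + $280.19 + $33.57 + $235.85 + $245.35 + $187.94 = $1,889.84
Net pay = $4,144.79 − $1,889.84 = $2,254.95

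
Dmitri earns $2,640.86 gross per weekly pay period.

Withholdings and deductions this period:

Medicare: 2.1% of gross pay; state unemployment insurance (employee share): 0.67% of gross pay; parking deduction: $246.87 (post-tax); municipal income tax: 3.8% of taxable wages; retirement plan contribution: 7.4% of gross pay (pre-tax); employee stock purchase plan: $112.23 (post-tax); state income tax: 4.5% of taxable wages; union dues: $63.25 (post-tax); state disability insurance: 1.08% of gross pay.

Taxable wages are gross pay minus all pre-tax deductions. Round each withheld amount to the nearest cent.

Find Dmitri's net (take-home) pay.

$1,718.45

Retirement plan contribution: $2,640.86 × 0.074 = $195.42
Taxable wages = $2,640.86 − $195.42 = $2,445.44
State income tax: $2,445.44 × 0.045 = $110.04
Municipal income tax: $2,445.44 × 0.038 = $92.93
State disability insurance: $2,640.86 × 0.0108 = $28.52
State unemployment insurance (employee share): $2,640.86 × 0.0067 = $17.69
Medicare: $2,640.86 × 0.021 = $55.46
Employee stock purchase plan: $112.23
Union dues: $63.25
Parking deduction: $246.87
Total deductions = $195.42 + $110.04 + $92.93 + $28.52 + $17.69 + $55.46 + $112.23 + $63.25 + $246.87 = $922.41
Net pay = $2,640.86 − $922.41 = $1,718.45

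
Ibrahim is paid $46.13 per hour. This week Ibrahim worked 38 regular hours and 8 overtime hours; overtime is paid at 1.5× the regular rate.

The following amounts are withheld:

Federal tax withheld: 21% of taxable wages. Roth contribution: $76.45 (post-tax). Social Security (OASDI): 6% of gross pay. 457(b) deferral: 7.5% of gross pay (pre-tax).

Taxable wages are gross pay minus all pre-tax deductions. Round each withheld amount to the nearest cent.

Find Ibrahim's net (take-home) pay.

Regular pay: 38 × $46.13 = $1,752.94
Overtime pay: 8 × $46.13 × 1.5 = $553.56
Gross pay = $1,752.94 + $553.56 = $2,306.50
457(b) deferral: $2,306.50 × 0.075 = $172.99
Taxable wages = $2,306.50 − $172.99 = $2,133.51
Federal tax withheld: $2,133.51 × 0.21 = $448.04
Social Security (OASDI): $2,306.50 × 0.06 = $138.39
Roth contribution: $76.45
Total deductions = $172.99 + $448.04 + $138.39 + $76.45 = $835.87
Net pay = $2,306.50 − $835.87 = $1,470.63

$1,470.63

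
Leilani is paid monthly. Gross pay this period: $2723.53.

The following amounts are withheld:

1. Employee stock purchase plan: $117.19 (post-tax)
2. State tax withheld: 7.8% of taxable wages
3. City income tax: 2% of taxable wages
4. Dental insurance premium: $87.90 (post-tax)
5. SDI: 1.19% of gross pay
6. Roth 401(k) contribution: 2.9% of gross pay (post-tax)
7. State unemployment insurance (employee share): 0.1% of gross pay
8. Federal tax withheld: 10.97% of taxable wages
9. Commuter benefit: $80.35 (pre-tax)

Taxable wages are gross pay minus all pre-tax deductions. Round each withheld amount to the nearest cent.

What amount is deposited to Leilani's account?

Commuter benefit: $80.35
Taxable wages = $2723.53 − $80.35 = $2643.18
City income tax: $2643.18 × 0.02 = $52.86
State tax withheld: $2643.18 × 0.078 = $206.17
Federal tax withheld: $2643.18 × 0.1097 = $289.96
State unemployment insurance (employee share): $2723.53 × 0.001 = $2.72
SDI: $2723.53 × 0.0119 = $32.41
Employee stock purchase plan: $117.19
Roth 401(k) contribution: $2723.53 × 0.029 = $78.98
Dental insurance premium: $87.90
Total deductions = $80.35 + $52.86 + $206.17 + $289.96 + $2.72 + $32.41 + $117.19 + $78.98 + $87.90 = $948.54
Net pay = $2723.53 − $948.54 = $1774.99

$1774.99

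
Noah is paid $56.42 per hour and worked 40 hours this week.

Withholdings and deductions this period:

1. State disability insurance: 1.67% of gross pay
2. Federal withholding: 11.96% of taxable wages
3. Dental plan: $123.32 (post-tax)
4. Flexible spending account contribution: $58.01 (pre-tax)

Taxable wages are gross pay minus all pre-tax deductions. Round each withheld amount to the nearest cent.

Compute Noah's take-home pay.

Gross pay: 40 × $56.42 = $2,256.80
Flexible spending account contribution: $58.01
Taxable wages = $2,256.80 − $58.01 = $2,198.79
Federal withholding: $2,198.79 × 0.1196 = $262.98
State disability insurance: $2,256.80 × 0.0167 = $37.69
Dental plan: $123.32
Total deductions = $58.01 + $262.98 + $37.69 + $123.32 = $482.00
Net pay = $2,256.80 − $482.00 = $1,774.80

$1,774.80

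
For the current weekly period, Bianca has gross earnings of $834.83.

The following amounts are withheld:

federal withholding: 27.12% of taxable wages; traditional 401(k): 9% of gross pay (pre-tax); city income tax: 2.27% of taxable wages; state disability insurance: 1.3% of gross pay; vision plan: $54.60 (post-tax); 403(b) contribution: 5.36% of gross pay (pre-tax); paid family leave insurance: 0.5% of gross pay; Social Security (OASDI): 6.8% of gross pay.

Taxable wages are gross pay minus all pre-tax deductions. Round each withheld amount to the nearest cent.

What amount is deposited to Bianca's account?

$378.44

Traditional 401(k): $834.83 × 0.09 = $75.13
403(b) contribution: $834.83 × 0.0536 = $44.75
Pre-tax total = $75.13 + $44.75 = $119.88
Taxable wages = $834.83 − $119.88 = $714.95
Federal withholding: $714.95 × 0.2712 = $193.89
City income tax: $714.95 × 0.0227 = $16.23
State disability insurance: $834.83 × 0.013 = $10.85
Paid family leave insurance: $834.83 × 0.005 = $4.17
Social Security (OASDI): $834.83 × 0.068 = $56.77
Vision plan: $54.60
Total deductions = $75.13 + $44.75 + $193.89 + $16.23 + $10.85 + $4.17 + $56.77 + $54.60 = $456.39
Net pay = $834.83 − $456.39 = $378.44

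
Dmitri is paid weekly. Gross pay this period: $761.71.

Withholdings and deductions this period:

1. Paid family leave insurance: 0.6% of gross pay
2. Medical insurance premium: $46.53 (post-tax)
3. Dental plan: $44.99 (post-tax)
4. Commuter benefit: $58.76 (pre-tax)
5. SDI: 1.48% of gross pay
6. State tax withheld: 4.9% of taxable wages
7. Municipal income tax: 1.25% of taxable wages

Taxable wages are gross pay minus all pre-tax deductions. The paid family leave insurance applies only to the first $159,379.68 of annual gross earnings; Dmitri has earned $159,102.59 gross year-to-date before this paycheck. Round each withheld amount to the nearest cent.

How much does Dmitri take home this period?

$555.27

Commuter benefit: $58.76
Taxable wages = $761.71 − $58.76 = $702.95
State tax withheld: $702.95 × 0.049 = $34.44
Municipal income tax: $702.95 × 0.0125 = $8.79
Paid family leave insurance: only $159,379.68 − $159,102.59 = $277.09 of this check is subject → $277.09 × 0.006 = $1.66
SDI: $761.71 × 0.0148 = $11.27
Medical insurance premium: $46.53
Dental plan: $44.99
Total deductions = $58.76 + $34.44 + $8.79 + $1.66 + $11.27 + $46.53 + $44.99 = $206.44
Net pay = $761.71 − $206.44 = $555.27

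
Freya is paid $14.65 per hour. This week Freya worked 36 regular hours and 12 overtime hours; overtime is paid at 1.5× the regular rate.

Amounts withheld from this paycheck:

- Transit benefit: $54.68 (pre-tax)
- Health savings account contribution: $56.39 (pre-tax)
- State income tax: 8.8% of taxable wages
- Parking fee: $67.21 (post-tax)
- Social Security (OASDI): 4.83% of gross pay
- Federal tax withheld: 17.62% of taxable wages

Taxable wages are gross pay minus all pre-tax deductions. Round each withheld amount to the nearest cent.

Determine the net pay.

Regular pay: 36 × $14.65 = $527.40
Overtime pay: 12 × $14.65 × 1.5 = $263.70
Gross pay = $527.40 + $263.70 = $791.10
Transit benefit: $54.68
Health savings account contribution: $56.39
Pre-tax total = $54.68 + $56.39 = $111.07
Taxable wages = $791.10 − $111.07 = $680.03
State income tax: $680.03 × 0.088 = $59.84
Federal tax withheld: $680.03 × 0.1762 = $119.82
Social Security (OASDI): $791.10 × 0.0483 = $38.21
Parking fee: $67.21
Total deductions = $54.68 + $56.39 + $59.84 + $119.82 + $38.21 + $67.21 = $396.15
Net pay = $791.10 − $396.15 = $394.95

$394.95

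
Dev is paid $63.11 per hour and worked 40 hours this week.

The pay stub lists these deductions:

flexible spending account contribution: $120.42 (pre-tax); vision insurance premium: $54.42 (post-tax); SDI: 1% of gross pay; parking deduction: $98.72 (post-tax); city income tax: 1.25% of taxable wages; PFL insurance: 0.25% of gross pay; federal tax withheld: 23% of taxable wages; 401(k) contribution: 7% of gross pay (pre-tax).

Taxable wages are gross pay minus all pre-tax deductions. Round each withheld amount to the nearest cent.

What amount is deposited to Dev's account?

$1,502.47

Gross pay: 40 × $63.11 = $2,524.40
401(k) contribution: $2,524.40 × 0.07 = $176.71
Flexible spending account contribution: $120.42
Pre-tax total = $176.71 + $120.42 = $297.13
Taxable wages = $2,524.40 − $297.13 = $2,227.27
Federal tax withheld: $2,227.27 × 0.23 = $512.27
City income tax: $2,227.27 × 0.0125 = $27.84
PFL insurance: $2,524.40 × 0.0025 = $6.31
SDI: $2,524.40 × 0.01 = $25.24
Parking deduction: $98.72
Vision insurance premium: $54.42
Total deductions = $176.71 + $120.42 + $512.27 + $27.84 + $6.31 + $25.24 + $98.72 + $54.42 = $1,021.93
Net pay = $2,524.40 − $1,021.93 = $1,502.47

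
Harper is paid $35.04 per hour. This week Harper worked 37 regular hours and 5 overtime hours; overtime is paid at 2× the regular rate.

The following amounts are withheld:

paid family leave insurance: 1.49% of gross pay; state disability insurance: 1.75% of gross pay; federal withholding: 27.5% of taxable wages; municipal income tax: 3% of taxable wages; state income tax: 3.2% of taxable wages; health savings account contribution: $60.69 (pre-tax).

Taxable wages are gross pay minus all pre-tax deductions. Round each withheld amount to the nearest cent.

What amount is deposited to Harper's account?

$998.28

Regular pay: 37 × $35.04 = $1,296.48
Overtime pay: 5 × $35.04 × 2 = $350.40
Gross pay = $1,296.48 + $350.40 = $1,646.88
Health savings account contribution: $60.69
Taxable wages = $1,646.88 − $60.69 = $1,586.19
Municipal income tax: $1,586.19 × 0.03 = $47.59
Federal withholding: $1,586.19 × 0.275 = $436.20
State income tax: $1,586.19 × 0.032 = $50.76
Paid family leave insurance: $1,646.88 × 0.0149 = $24.54
State disability insurance: $1,646.88 × 0.0175 = $28.82
Total deductions = $60.69 + $47.59 + $436.20 + $50.76 + $24.54 + $28.82 = $648.60
Net pay = $1,646.88 − $648.60 = $998.28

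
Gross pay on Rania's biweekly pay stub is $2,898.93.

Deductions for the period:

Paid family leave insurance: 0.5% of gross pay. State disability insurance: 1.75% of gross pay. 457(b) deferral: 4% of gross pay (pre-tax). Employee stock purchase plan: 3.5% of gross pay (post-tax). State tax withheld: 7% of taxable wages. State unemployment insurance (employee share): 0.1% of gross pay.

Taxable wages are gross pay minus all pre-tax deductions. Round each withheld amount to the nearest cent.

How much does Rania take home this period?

$2,418.58

457(b) deferral: $2,898.93 × 0.04 = $115.96
Taxable wages = $2,898.93 − $115.96 = $2,782.97
State tax withheld: $2,782.97 × 0.07 = $194.81
State disability insurance: $2,898.93 × 0.0175 = $50.73
Paid family leave insurance: $2,898.93 × 0.005 = $14.49
State unemployment insurance (employee share): $2,898.93 × 0.001 = $2.90
Employee stock purchase plan: $2,898.93 × 0.035 = $101.46
Total deductions = $115.96 + $194.81 + $50.73 + $14.49 + $2.90 + $101.46 = $480.35
Net pay = $2,898.93 − $480.35 = $2,418.58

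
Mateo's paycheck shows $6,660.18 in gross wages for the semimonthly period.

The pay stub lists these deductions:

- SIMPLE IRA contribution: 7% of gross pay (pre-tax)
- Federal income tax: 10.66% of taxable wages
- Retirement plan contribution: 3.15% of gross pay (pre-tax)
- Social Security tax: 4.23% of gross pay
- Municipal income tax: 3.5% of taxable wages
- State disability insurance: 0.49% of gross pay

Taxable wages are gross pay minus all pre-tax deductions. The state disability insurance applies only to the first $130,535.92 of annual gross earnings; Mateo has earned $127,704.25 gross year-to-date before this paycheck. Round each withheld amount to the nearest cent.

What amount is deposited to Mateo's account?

$4,841.20

Retirement plan contribution: $6,660.18 × 0.0315 = $209.80
SIMPLE IRA contribution: $6,660.18 × 0.07 = $466.21
Pre-tax total = $209.80 + $466.21 = $676.01
Taxable wages = $6,660.18 − $676.01 = $5,984.17
Municipal income tax: $5,984.17 × 0.035 = $209.45
Federal income tax: $5,984.17 × 0.1066 = $637.91
State disability insurance: only $130,535.92 − $127,704.25 = $2,831.67 of this check is subject → $2,831.67 × 0.0049 = $13.88
Social Security tax: $6,660.18 × 0.0423 = $281.73
Total deductions = $209.80 + $466.21 + $209.45 + $637.91 + $13.88 + $281.73 = $1,818.98
Net pay = $6,660.18 − $1,818.98 = $4,841.20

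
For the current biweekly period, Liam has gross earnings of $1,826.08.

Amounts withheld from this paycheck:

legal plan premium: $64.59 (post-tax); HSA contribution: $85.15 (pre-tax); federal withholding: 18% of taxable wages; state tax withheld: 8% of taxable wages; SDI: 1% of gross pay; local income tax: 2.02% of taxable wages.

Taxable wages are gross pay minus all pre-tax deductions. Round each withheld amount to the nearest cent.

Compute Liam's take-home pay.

$1,170.27

HSA contribution: $85.15
Taxable wages = $1,826.08 − $85.15 = $1,740.93
Federal withholding: $1,740.93 × 0.18 = $313.37
Local income tax: $1,740.93 × 0.0202 = $35.17
State tax withheld: $1,740.93 × 0.08 = $139.27
SDI: $1,826.08 × 0.01 = $18.26
Legal plan premium: $64.59
Total deductions = $85.15 + $313.37 + $35.17 + $139.27 + $18.26 + $64.59 = $655.81
Net pay = $1,826.08 − $655.81 = $1,170.27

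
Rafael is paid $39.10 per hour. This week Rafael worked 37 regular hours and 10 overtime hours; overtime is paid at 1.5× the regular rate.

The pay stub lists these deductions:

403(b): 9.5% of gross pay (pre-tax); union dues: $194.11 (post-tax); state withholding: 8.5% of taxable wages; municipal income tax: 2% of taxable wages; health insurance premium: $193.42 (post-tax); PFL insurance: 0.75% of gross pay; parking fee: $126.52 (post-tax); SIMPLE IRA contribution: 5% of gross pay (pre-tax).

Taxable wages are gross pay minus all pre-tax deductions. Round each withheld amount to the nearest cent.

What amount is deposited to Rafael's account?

$1026.56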